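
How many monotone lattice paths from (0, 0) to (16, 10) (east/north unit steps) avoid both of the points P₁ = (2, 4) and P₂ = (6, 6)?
Number of paths = 4030636

Inclusion–exclusion. Total paths: C(26, 16) = 5311735. Through P₁: C(6, 2)·C(20, 14) = 581400. Through P₂: C(12, 6)·C(14, 10) = 924924. Since P₁ is strictly southwest of P₂, a monotone path through both must visit P₁ then P₂; paths through both = C(6, 2)·C(6, 4)·C(14, 10) = 225225. Avoid both = 5311735 − 581400 − 924924 + 225225 = 4030636.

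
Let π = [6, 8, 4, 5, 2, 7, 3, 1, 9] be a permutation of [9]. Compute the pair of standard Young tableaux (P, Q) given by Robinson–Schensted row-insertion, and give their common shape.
P = [1, 3, 7, 9] / [2, 5] / [4, 8] / [6];  Q = [1, 2, 6, 9] / [3, 4] / [5, 7] / [8];  common shape = (4, 2, 2, 1)

Row-insert the values π_1, π_2, … into P one at a time, bumping the leftmost entry strictly greater than the inserted value down to the next row. The recording tableau Q records, in position (i, j), the step at which that cell was added to P.
  Insert 6 (step 1): P = [6];  Q = [1]
  Insert 8 (step 2): P = [6, 8];  Q = [1, 2]
  Insert 4 (step 3): P = [4, 8] / [6];  Q = [1, 2] / [3]
  Insert 5 (step 4): P = [4, 5] / [6, 8];  Q = [1, 2] / [3, 4]
  Insert 2 (step 5): P = [2, 5] / [4, 8] / [6];  Q = [1, 2] / [3, 4] / [5]
  Insert 7 (step 6): P = [2, 5, 7] / [4, 8] / [6];  Q = [1, 2, 6] / [3, 4] / [5]
  Insert 3 (step 7): P = [2, 3, 7] / [4, 5] / [6, 8];  Q = [1, 2, 6] / [3, 4] / [5, 7]
  Insert 1 (step 8): P = [1, 3, 7] / [2, 5] / [4, 8] / [6];  Q = [1, 2, 6] / [3, 4] / [5, 7] / [8]
  Insert 9 (step 9): P = [1, 3, 7, 9] / [2, 5] / [4, 8] / [6];  Q = [1, 2, 6, 9] / [3, 4] / [5, 7] / [8]
Final shape: (4, 2, 2, 1).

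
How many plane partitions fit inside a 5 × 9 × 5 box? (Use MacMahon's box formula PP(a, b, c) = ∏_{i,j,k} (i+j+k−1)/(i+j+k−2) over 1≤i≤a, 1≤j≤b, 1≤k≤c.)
PP(5, 9, 5) = 1566039386912

Evaluate the triple product over i = 1..5, j = 1..9, k = 1..5. The factors are (2/1) · (3/2) · (4/3) · (5/4) · (6/5) · (3/2) · (4/3) · (5/4) · … (225 factors total). The numerators and denominators telescope so the product is an integer; carrying out the multiplication exactly gives PP(5, 9, 5) = 1566039386912.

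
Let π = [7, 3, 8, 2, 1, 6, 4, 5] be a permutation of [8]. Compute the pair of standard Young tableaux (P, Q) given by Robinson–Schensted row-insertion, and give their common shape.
P = [1, 4, 5] / [2, 6] / [3, 8] / [7];  Q = [1, 3, 8] / [2, 6] / [4, 7] / [5];  common shape = (3, 2, 2, 1)

Row-insert the values π_1, π_2, … into P one at a time, bumping the leftmost entry strictly greater than the inserted value down to the next row. The recording tableau Q records, in position (i, j), the step at which that cell was added to P.
  Insert 7 (step 1): P = [7];  Q = [1]
  Insert 3 (step 2): P = [3] / [7];  Q = [1] / [2]
  Insert 8 (step 3): P = [3, 8] / [7];  Q = [1, 3] / [2]
  Insert 2 (step 4): P = [2, 8] / [3] / [7];  Q = [1, 3] / [2] / [4]
  Insert 1 (step 5): P = [1, 8] / [2] / [3] / [7];  Q = [1, 3] / [2] / [4] / [5]
  Insert 6 (step 6): P = [1, 6] / [2, 8] / [3] / [7];  Q = [1, 3] / [2, 6] / [4] / [5]
  Insert 4 (step 7): P = [1, 4] / [2, 6] / [3, 8] / [7];  Q = [1, 3] / [2, 6] / [4, 7] / [5]
  Insert 5 (step 8): P = [1, 4, 5] / [2, 6] / [3, 8] / [7];  Q = [1, 3, 8] / [2, 6] / [4, 7] / [5]
Final shape: (3, 2, 2, 1).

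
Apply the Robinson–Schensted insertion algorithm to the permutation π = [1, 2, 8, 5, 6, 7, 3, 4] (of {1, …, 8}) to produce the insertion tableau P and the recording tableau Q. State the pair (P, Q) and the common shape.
P = [1, 2, 3, 4, 7] / [5, 6] / [8];  Q = [1, 2, 3, 5, 6] / [4, 8] / [7];  common shape = (5, 2, 1)

Row-insert the values π_1, π_2, … into P one at a time, bumping the leftmost entry strictly greater than the inserted value down to the next row. The recording tableau Q records, in position (i, j), the step at which that cell was added to P.
  Insert 1 (step 1): P = [1];  Q = [1]
  Insert 2 (step 2): P = [1, 2];  Q = [1, 2]
  Insert 8 (step 3): P = [1, 2, 8];  Q = [1, 2, 3]
  Insert 5 (step 4): P = [1, 2, 5] / [8];  Q = [1, 2, 3] / [4]
  Insert 6 (step 5): P = [1, 2, 5, 6] / [8];  Q = [1, 2, 3, 5] / [4]
  Insert 7 (step 6): P = [1, 2, 5, 6, 7] / [8];  Q = [1, 2, 3, 5, 6] / [4]
  Insert 3 (step 7): P = [1, 2, 3, 6, 7] / [5] / [8];  Q = [1, 2, 3, 5, 6] / [4] / [7]
  Insert 4 (step 8): P = [1, 2, 3, 4, 7] / [5, 6] / [8];  Q = [1, 2, 3, 5, 6] / [4, 8] / [7]
Final shape: (5, 2, 1).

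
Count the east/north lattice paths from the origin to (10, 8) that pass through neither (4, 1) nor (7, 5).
Number of paths = 22838

Inclusion–exclusion. Total paths: C(18, 10) = 43758. Through P₁: C(5, 4)·C(13, 6) = 8580. Through P₂: C(12, 7)·C(6, 3) = 15840. Since P₁ is strictly southwest of P₂, a monotone path through both must visit P₁ then P₂; paths through both = C(5, 4)·C(7, 3)·C(6, 3) = 3500. Avoid both = 43758 − 8580 − 15840 + 3500 = 22838.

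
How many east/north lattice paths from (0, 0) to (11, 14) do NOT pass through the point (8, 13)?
Number of paths = 3643440

Total paths from (0, 0) to (11, 14): C(25, 11) = 4457400. Paths through (8, 13): (paths (0, 0) → (8, 13)) × (paths (8, 13) → (11, 14)) = C(21, 8) · C(4, 3) = 203490 · 4 = 813960. Avoidance count = 4457400 − 813960 = 3643440.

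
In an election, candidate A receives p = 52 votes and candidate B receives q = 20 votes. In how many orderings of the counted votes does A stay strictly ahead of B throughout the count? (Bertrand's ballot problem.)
Strict-lead orderings = 138688468899531936

Total orderings of the 72 votes with 52 for A: C(72, 52) = 312049055023946856. By the Bertrand ballot formula (Cycle Lemma / reflection principle), the number of orderings in which A is strictly ahead of B throughout is (p − q)/(p + q) · C(p + q, p) = (52 − 20)/(52 + 20) · 312049055023946856 = 138688468899531936.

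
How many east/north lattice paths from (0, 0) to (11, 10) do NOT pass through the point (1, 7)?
Number of paths = 350428

Total paths from (0, 0) to (11, 10): C(21, 11) = 352716. Paths through (1, 7): (paths (0, 0) → (1, 7)) × (paths (1, 7) → (11, 10)) = C(8, 1) · C(13, 10) = 8 · 286 = 2288. Avoidance count = 352716 − 2288 = 350428.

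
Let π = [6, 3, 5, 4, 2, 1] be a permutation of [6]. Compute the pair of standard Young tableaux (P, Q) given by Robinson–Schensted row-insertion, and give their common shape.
P = [1, 4] / [2] / [3] / [5] / [6];  Q = [1, 3] / [2] / [4] / [5] / [6];  common shape = (2, 1, 1, 1, 1)

Row-insert the values π_1, π_2, … into P one at a time, bumping the leftmost entry strictly greater than the inserted value down to the next row. The recording tableau Q records, in position (i, j), the step at which that cell was added to P.
  Insert 6 (step 1): P = [6];  Q = [1]
  Insert 3 (step 2): P = [3] / [6];  Q = [1] / [2]
  Insert 5 (step 3): P = [3, 5] / [6];  Q = [1, 3] / [2]
  Insert 4 (step 4): P = [3, 4] / [5] / [6];  Q = [1, 3] / [2] / [4]
  Insert 2 (step 5): P = [2, 4] / [3] / [5] / [6];  Q = [1, 3] / [2] / [4] / [5]
  Insert 1 (step 6): P = [1, 4] / [2] / [3] / [5] / [6];  Q = [1, 3] / [2] / [4] / [5] / [6]
Final shape: (2, 1, 1, 1, 1).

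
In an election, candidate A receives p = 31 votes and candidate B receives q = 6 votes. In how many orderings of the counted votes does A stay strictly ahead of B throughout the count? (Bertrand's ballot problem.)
Strict-lead orderings = 1570800

Total orderings of the 37 votes with 31 for A: C(37, 31) = 2324784. By the Bertrand ballot formula (Cycle Lemma / reflection principle), the number of orderings in which A is strictly ahead of B throughout is (p − q)/(p + q) · C(p + q, p) = (31 − 6)/(31 + 6) · 2324784 = 1570800.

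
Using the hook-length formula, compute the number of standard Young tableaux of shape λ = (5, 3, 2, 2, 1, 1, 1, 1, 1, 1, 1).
# SYT of shape (5, 3, 2, 2, 1, 1, 1, 1, 1, 1, 1) = 3325608

Hook-length formula: f^λ = n! / Π hook(c), product over all cells c of the Young diagram. For λ = (5, 3, 2, 2, 1, 1, 1, 1, 1, 1, 1), n = 19 boxes. Hook lengths by row (left-to-right, top-to-bottom): [15, 7, 4, 2, 1]; [12, 4, 1]; [10, 2]; [9, 1]; [7]; [6]; [5]; [4]; [3]; [2]; [1]. Product of hooks = 36578304000. So f^λ = 19! / 36578304000 = 121645100408832000 / 36578304000 = 3325608.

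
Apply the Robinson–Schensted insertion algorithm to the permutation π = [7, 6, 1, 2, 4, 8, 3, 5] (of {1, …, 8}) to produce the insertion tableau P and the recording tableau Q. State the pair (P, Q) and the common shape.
P = [1, 2, 3, 5] / [4, 8] / [6] / [7];  Q = [1, 4, 5, 6] / [2, 8] / [3] / [7];  common shape = (4, 2, 1, 1)

Row-insert the values π_1, π_2, … into P one at a time, bumping the leftmost entry strictly greater than the inserted value down to the next row. The recording tableau Q records, in position (i, j), the step at which that cell was added to P.
  Insert 7 (step 1): P = [7];  Q = [1]
  Insert 6 (step 2): P = [6] / [7];  Q = [1] / [2]
  Insert 1 (step 3): P = [1] / [6] / [7];  Q = [1] / [2] / [3]
  Insert 2 (step 4): P = [1, 2] / [6] / [7];  Q = [1, 4] / [2] / [3]
  Insert 4 (step 5): P = [1, 2, 4] / [6] / [7];  Q = [1, 4, 5] / [2] / [3]
  Insert 8 (step 6): P = [1, 2, 4, 8] / [6] / [7];  Q = [1, 4, 5, 6] / [2] / [3]
  Insert 3 (step 7): P = [1, 2, 3, 8] / [4] / [6] / [7];  Q = [1, 4, 5, 6] / [2] / [3] / [7]
  Insert 5 (step 8): P = [1, 2, 3, 5] / [4, 8] / [6] / [7];  Q = [1, 4, 5, 6] / [2, 8] / [3] / [7]
Final shape: (4, 2, 1, 1).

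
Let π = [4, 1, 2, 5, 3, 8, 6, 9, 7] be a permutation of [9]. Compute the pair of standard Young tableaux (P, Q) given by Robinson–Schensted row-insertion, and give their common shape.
P = [1, 2, 3, 6, 7] / [4, 5, 8, 9];  Q = [1, 3, 4, 6, 8] / [2, 5, 7, 9];  common shape = (5, 4)

Row-insert the values π_1, π_2, … into P one at a time, bumping the leftmost entry strictly greater than the inserted value down to the next row. The recording tableau Q records, in position (i, j), the step at which that cell was added to P.
  Insert 4 (step 1): P = [4];  Q = [1]
  Insert 1 (step 2): P = [1] / [4];  Q = [1] / [2]
  Insert 2 (step 3): P = [1, 2] / [4];  Q = [1, 3] / [2]
  Insert 5 (step 4): P = [1, 2, 5] / [4];  Q = [1, 3, 4] / [2]
  Insert 3 (step 5): P = [1, 2, 3] / [4, 5];  Q = [1, 3, 4] / [2, 5]
  Insert 8 (step 6): P = [1, 2, 3, 8] / [4, 5];  Q = [1, 3, 4, 6] / [2, 5]
  Insert 6 (step 7): P = [1, 2, 3, 6] / [4, 5, 8];  Q = [1, 3, 4, 6] / [2, 5, 7]
  Insert 9 (step 8): P = [1, 2, 3, 6, 9] / [4, 5, 8];  Q = [1, 3, 4, 6, 8] / [2, 5, 7]
  Insert 7 (step 9): P = [1, 2, 3, 6, 7] / [4, 5, 8, 9];  Q = [1, 3, 4, 6, 8] / [2, 5, 7, 9]
Final shape: (5, 4).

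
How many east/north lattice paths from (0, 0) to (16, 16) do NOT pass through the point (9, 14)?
Number of paths = 571661550

Total paths from (0, 0) to (16, 16): C(32, 16) = 601080390. Paths through (9, 14): (paths (0, 0) → (9, 14)) × (paths (9, 14) → (16, 16)) = C(23, 9) · C(9, 7) = 817190 · 36 = 29418840. Avoidance count = 601080390 − 29418840 = 571661550.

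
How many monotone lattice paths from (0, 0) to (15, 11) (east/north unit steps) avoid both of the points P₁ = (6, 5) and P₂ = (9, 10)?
Number of paths = 4948308

Inclusion–exclusion. Total paths: C(26, 15) = 7726160. Through P₁: C(11, 6)·C(15, 9) = 2312310. Through P₂: C(19, 9)·C(7, 6) = 646646. Since P₁ is strictly southwest of P₂, a monotone path through both must visit P₁ then P₂; paths through both = C(11, 6)·C(8, 3)·C(7, 6) = 181104. Avoid both = 7726160 − 2312310 − 646646 + 181104 = 4948308.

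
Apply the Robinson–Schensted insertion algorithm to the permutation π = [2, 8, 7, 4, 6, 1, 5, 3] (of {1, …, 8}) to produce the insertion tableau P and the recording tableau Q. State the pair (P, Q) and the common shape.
P = [1, 3, 5] / [2, 4] / [6] / [7] / [8];  Q = [1, 2, 5] / [3, 7] / [4] / [6] / [8];  common shape = (3, 2, 1, 1, 1)

Row-insert the values π_1, π_2, … into P one at a time, bumping the leftmost entry strictly greater than the inserted value down to the next row. The recording tableau Q records, in position (i, j), the step at which that cell was added to P.
  Insert 2 (step 1): P = [2];  Q = [1]
  Insert 8 (step 2): P = [2, 8];  Q = [1, 2]
  Insert 7 (step 3): P = [2, 7] / [8];  Q = [1, 2] / [3]
  Insert 4 (step 4): P = [2, 4] / [7] / [8];  Q = [1, 2] / [3] / [4]
  Insert 6 (step 5): P = [2, 4, 6] / [7] / [8];  Q = [1, 2, 5] / [3] / [4]
  Insert 1 (step 6): P = [1, 4, 6] / [2] / [7] / [8];  Q = [1, 2, 5] / [3] / [4] / [6]
  Insert 5 (step 7): P = [1, 4, 5] / [2, 6] / [7] / [8];  Q = [1, 2, 5] / [3, 7] / [4] / [6]
  Insert 3 (step 8): P = [1, 3, 5] / [2, 4] / [6] / [7] / [8];  Q = [1, 2, 5] / [3, 7] / [4] / [6] / [8]
Final shape: (3, 2, 1, 1, 1).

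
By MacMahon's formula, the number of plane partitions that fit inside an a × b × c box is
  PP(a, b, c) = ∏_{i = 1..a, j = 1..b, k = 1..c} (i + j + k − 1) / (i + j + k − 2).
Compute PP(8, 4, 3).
PP(8, 4, 3) = 4723719

Evaluate the triple product over i = 1..8, j = 1..4, k = 1..3. The factors are (2/1) · (3/2) · (4/3) · (3/2) · (4/3) · (5/4) · (4/3) · (5/4) · … (96 factors total). The numerators and denominators telescope so the product is an integer; carrying out the multiplication exactly gives PP(8, 4, 3) = 4723719.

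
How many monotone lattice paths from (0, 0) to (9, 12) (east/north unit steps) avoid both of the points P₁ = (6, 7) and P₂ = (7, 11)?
Number of paths = 128102

Inclusion–exclusion. Total paths: C(21, 9) = 293930. Through P₁: C(13, 6)·C(8, 3) = 96096. Through P₂: C(18, 7)·C(3, 2) = 95472. Since P₁ is strictly southwest of P₂, a monotone path through both must visit P₁ then P₂; paths through both = C(13, 6)·C(5, 1)·C(3, 2) = 25740. Avoid both = 293930 − 96096 − 95472 + 25740 = 128102.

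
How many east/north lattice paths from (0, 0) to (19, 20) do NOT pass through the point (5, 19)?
Number of paths = 68922626850

Total paths from (0, 0) to (19, 20): C(39, 19) = 68923264410. Paths through (5, 19): (paths (0, 0) → (5, 19)) × (paths (5, 19) → (19, 20)) = C(24, 5) · C(15, 14) = 42504 · 15 = 637560. Avoidance count = 68923264410 − 637560 = 68922626850.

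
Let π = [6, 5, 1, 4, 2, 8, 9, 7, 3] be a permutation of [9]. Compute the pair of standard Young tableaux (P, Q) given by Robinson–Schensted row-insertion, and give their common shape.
P = [1, 2, 3, 9] / [4, 7] / [5, 8] / [6];  Q = [1, 4, 6, 7] / [2, 8] / [3, 9] / [5];  common shape = (4, 2, 2, 1)

Row-insert the values π_1, π_2, … into P one at a time, bumping the leftmost entry strictly greater than the inserted value down to the next row. The recording tableau Q records, in position (i, j), the step at which that cell was added to P.
  Insert 6 (step 1): P = [6];  Q = [1]
  Insert 5 (step 2): P = [5] / [6];  Q = [1] / [2]
  Insert 1 (step 3): P = [1] / [5] / [6];  Q = [1] / [2] / [3]
  Insert 4 (step 4): P = [1, 4] / [5] / [6];  Q = [1, 4] / [2] / [3]
  Insert 2 (step 5): P = [1, 2] / [4] / [5] / [6];  Q = [1, 4] / [2] / [3] / [5]
  Insert 8 (step 6): P = [1, 2, 8] / [4] / [5] / [6];  Q = [1, 4, 6] / [2] / [3] / [5]
  Insert 9 (step 7): P = [1, 2, 8, 9] / [4] / [5] / [6];  Q = [1, 4, 6, 7] / [2] / [3] / [5]
  Insert 7 (step 8): P = [1, 2, 7, 9] / [4, 8] / [5] / [6];  Q = [1, 4, 6, 7] / [2, 8] / [3] / [5]
  Insert 3 (step 9): P = [1, 2, 3, 9] / [4, 7] / [5, 8] / [6];  Q = [1, 4, 6, 7] / [2, 8] / [3, 9] / [5]
Final shape: (4, 2, 2, 1).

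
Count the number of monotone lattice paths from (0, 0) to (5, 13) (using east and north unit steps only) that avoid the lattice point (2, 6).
Number of paths = 5208

Total paths from (0, 0) to (5, 13): C(18, 5) = 8568. Paths through (2, 6): (paths (0, 0) → (2, 6)) × (paths (2, 6) → (5, 13)) = C(8, 2) · C(10, 3) = 28 · 120 = 3360. Avoidance count = 8568 − 3360 = 5208.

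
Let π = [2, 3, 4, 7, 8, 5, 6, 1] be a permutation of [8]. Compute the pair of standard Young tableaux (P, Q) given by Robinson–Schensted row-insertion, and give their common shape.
P = [1, 3, 4, 5, 6] / [2, 8] / [7];  Q = [1, 2, 3, 4, 5] / [6, 7] / [8];  common shape = (5, 2, 1)

Row-insert the values π_1, π_2, … into P one at a time, bumping the leftmost entry strictly greater than the inserted value down to the next row. The recording tableau Q records, in position (i, j), the step at which that cell was added to P.
  Insert 2 (step 1): P = [2];  Q = [1]
  Insert 3 (step 2): P = [2, 3];  Q = [1, 2]
  Insert 4 (step 3): P = [2, 3, 4];  Q = [1, 2, 3]
  Insert 7 (step 4): P = [2, 3, 4, 7];  Q = [1, 2, 3, 4]
  Insert 8 (step 5): P = [2, 3, 4, 7, 8];  Q = [1, 2, 3, 4, 5]
  Insert 5 (step 6): P = [2, 3, 4, 5, 8] / [7];  Q = [1, 2, 3, 4, 5] / [6]
  Insert 6 (step 7): P = [2, 3, 4, 5, 6] / [7, 8];  Q = [1, 2, 3, 4, 5] / [6, 7]
  Insert 1 (step 8): P = [1, 3, 4, 5, 6] / [2, 8] / [7];  Q = [1, 2, 3, 4, 5] / [6, 7] / [8]
Final shape: (5, 2, 1).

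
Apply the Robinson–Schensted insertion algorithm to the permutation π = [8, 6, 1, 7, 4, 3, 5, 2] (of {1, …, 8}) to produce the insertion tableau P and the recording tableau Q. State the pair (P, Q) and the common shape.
P = [1, 2, 5] / [3, 7] / [4] / [6] / [8];  Q = [1, 4, 7] / [2, 5] / [3] / [6] / [8];  common shape = (3, 2, 1, 1, 1)

Row-insert the values π_1, π_2, … into P one at a time, bumping the leftmost entry strictly greater than the inserted value down to the next row. The recording tableau Q records, in position (i, j), the step at which that cell was added to P.
  Insert 8 (step 1): P = [8];  Q = [1]
  Insert 6 (step 2): P = [6] / [8];  Q = [1] / [2]
  Insert 1 (step 3): P = [1] / [6] / [8];  Q = [1] / [2] / [3]
  Insert 7 (step 4): P = [1, 7] / [6] / [8];  Q = [1, 4] / [2] / [3]
  Insert 4 (step 5): P = [1, 4] / [6, 7] / [8];  Q = [1, 4] / [2, 5] / [3]
  Insert 3 (step 6): P = [1, 3] / [4, 7] / [6] / [8];  Q = [1, 4] / [2, 5] / [3] / [6]
  Insert 5 (step 7): P = [1, 3, 5] / [4, 7] / [6] / [8];  Q = [1, 4, 7] / [2, 5] / [3] / [6]
  Insert 2 (step 8): P = [1, 2, 5] / [3, 7] / [4] / [6] / [8];  Q = [1, 4, 7] / [2, 5] / [3] / [6] / [8]
Final shape: (3, 2, 1, 1, 1).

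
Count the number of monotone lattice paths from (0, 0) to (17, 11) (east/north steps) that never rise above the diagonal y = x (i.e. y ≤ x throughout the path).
Number of paths = 8351070

By the reflection principle (André's argument), the number of monotone paths to (17, 11) with n ≤ m that never go above y = x is C(28, 17) − C(28, 18) = 21474180 − 13123110 = 8351070.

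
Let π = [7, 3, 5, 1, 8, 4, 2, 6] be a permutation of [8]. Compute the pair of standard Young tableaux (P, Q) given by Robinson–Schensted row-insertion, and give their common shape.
P = [1, 2, 6] / [3, 4, 8] / [5] / [7];  Q = [1, 3, 5] / [2, 6, 8] / [4] / [7];  common shape = (3, 3, 1, 1)

Row-insert the values π_1, π_2, … into P one at a time, bumping the leftmost entry strictly greater than the inserted value down to the next row. The recording tableau Q records, in position (i, j), the step at which that cell was added to P.
  Insert 7 (step 1): P = [7];  Q = [1]
  Insert 3 (step 2): P = [3] / [7];  Q = [1] / [2]
  Insert 5 (step 3): P = [3, 5] / [7];  Q = [1, 3] / [2]
  Insert 1 (step 4): P = [1, 5] / [3] / [7];  Q = [1, 3] / [2] / [4]
  Insert 8 (step 5): P = [1, 5, 8] / [3] / [7];  Q = [1, 3, 5] / [2] / [4]
  Insert 4 (step 6): P = [1, 4, 8] / [3, 5] / [7];  Q = [1, 3, 5] / [2, 6] / [4]
  Insert 2 (step 7): P = [1, 2, 8] / [3, 4] / [5] / [7];  Q = [1, 3, 5] / [2, 6] / [4] / [7]
  Insert 6 (step 8): P = [1, 2, 6] / [3, 4, 8] / [5] / [7];  Q = [1, 3, 5] / [2, 6, 8] / [4] / [7]
Final shape: (3, 3, 1, 1).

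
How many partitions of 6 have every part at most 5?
p(6, parts ≤ 5) = 10

Partitions of 6 with all parts ≤ 5: 5+1, 4+2, 4+1+1, 3+3, 3+2+1, 3+1+1+1, 2+2+2, 2+2+1+1, 2+1+1+1+1, 1+1+1+1+1+1. Count = 10.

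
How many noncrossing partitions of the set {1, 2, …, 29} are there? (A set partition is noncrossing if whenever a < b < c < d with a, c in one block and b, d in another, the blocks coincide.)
C_29 = 1002242216651368

These noncrossing partitions are counted by the Catalan number C_n = (1/(n + 1)) · C(2n, n). For n = 29: C_29 = (1/30) · C(58, 29) = 30067266499541040/30 = 1002242216651368.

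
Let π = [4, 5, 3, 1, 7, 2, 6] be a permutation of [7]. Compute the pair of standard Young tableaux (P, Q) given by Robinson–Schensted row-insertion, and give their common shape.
P = [1, 2, 6] / [3, 5, 7] / [4];  Q = [1, 2, 5] / [3, 6, 7] / [4];  common shape = (3, 3, 1)

Row-insert the values π_1, π_2, … into P one at a time, bumping the leftmost entry strictly greater than the inserted value down to the next row. The recording tableau Q records, in position (i, j), the step at which that cell was added to P.
  Insert 4 (step 1): P = [4];  Q = [1]
  Insert 5 (step 2): P = [4, 5];  Q = [1, 2]
  Insert 3 (step 3): P = [3, 5] / [4];  Q = [1, 2] / [3]
  Insert 1 (step 4): P = [1, 5] / [3] / [4];  Q = [1, 2] / [3] / [4]
  Insert 7 (step 5): P = [1, 5, 7] / [3] / [4];  Q = [1, 2, 5] / [3] / [4]
  Insert 2 (step 6): P = [1, 2, 7] / [3, 5] / [4];  Q = [1, 2, 5] / [3, 6] / [4]
  Insert 6 (step 7): P = [1, 2, 6] / [3, 5, 7] / [4];  Q = [1, 2, 5] / [3, 6, 7] / [4]
Final shape: (3, 3, 1).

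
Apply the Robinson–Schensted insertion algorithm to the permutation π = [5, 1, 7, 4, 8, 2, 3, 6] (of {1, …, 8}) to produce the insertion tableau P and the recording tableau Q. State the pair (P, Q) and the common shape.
P = [1, 2, 3, 6] / [4, 7, 8] / [5];  Q = [1, 3, 5, 8] / [2, 4, 7] / [6];  common shape = (4, 3, 1)

Row-insert the values π_1, π_2, … into P one at a time, bumping the leftmost entry strictly greater than the inserted value down to the next row. The recording tableau Q records, in position (i, j), the step at which that cell was added to P.
  Insert 5 (step 1): P = [5];  Q = [1]
  Insert 1 (step 2): P = [1] / [5];  Q = [1] / [2]
  Insert 7 (step 3): P = [1, 7] / [5];  Q = [1, 3] / [2]
  Insert 4 (step 4): P = [1, 4] / [5, 7];  Q = [1, 3] / [2, 4]
  Insert 8 (step 5): P = [1, 4, 8] / [5, 7];  Q = [1, 3, 5] / [2, 4]
  Insert 2 (step 6): P = [1, 2, 8] / [4, 7] / [5];  Q = [1, 3, 5] / [2, 4] / [6]
  Insert 3 (step 7): P = [1, 2, 3] / [4, 7, 8] / [5];  Q = [1, 3, 5] / [2, 4, 7] / [6]
  Insert 6 (step 8): P = [1, 2, 3, 6] / [4, 7, 8] / [5];  Q = [1, 3, 5, 8] / [2, 4, 7] / [6]
Final shape: (4, 3, 1).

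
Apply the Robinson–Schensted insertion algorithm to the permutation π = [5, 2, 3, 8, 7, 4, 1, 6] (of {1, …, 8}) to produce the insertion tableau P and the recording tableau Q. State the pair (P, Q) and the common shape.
P = [1, 3, 4, 6] / [2, 7] / [5] / [8];  Q = [1, 3, 4, 8] / [2, 5] / [6] / [7];  common shape = (4, 2, 1, 1)

Row-insert the values π_1, π_2, … into P one at a time, bumping the leftmost entry strictly greater than the inserted value down to the next row. The recording tableau Q records, in position (i, j), the step at which that cell was added to P.
  Insert 5 (step 1): P = [5];  Q = [1]
  Insert 2 (step 2): P = [2] / [5];  Q = [1] / [2]
  Insert 3 (step 3): P = [2, 3] / [5];  Q = [1, 3] / [2]
  Insert 8 (step 4): P = [2, 3, 8] / [5];  Q = [1, 3, 4] / [2]
  Insert 7 (step 5): P = [2, 3, 7] / [5, 8];  Q = [1, 3, 4] / [2, 5]
  Insert 4 (step 6): P = [2, 3, 4] / [5, 7] / [8];  Q = [1, 3, 4] / [2, 5] / [6]
  Insert 1 (step 7): P = [1, 3, 4] / [2, 7] / [5] / [8];  Q = [1, 3, 4] / [2, 5] / [6] / [7]
  Insert 6 (step 8): P = [1, 3, 4, 6] / [2, 7] / [5] / [8];  Q = [1, 3, 4, 8] / [2, 5] / [6] / [7]
Final shape: (4, 2, 1, 1).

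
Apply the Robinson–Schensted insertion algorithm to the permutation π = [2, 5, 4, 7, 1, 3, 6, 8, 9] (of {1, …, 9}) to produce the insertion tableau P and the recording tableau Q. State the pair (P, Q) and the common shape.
P = [1, 3, 6, 8, 9] / [2, 4, 7] / [5];  Q = [1, 2, 4, 8, 9] / [3, 6, 7] / [5];  common shape = (5, 3, 1)

Row-insert the values π_1, π_2, … into P one at a time, bumping the leftmost entry strictly greater than the inserted value down to the next row. The recording tableau Q records, in position (i, j), the step at which that cell was added to P.
  Insert 2 (step 1): P = [2];  Q = [1]
  Insert 5 (step 2): P = [2, 5];  Q = [1, 2]
  Insert 4 (step 3): P = [2, 4] / [5];  Q = [1, 2] / [3]
  Insert 7 (step 4): P = [2, 4, 7] / [5];  Q = [1, 2, 4] / [3]
  Insert 1 (step 5): P = [1, 4, 7] / [2] / [5];  Q = [1, 2, 4] / [3] / [5]
  Insert 3 (step 6): P = [1, 3, 7] / [2, 4] / [5];  Q = [1, 2, 4] / [3, 6] / [5]
  Insert 6 (step 7): P = [1, 3, 6] / [2, 4, 7] / [5];  Q = [1, 2, 4] / [3, 6, 7] / [5]
  Insert 8 (step 8): P = [1, 3, 6, 8] / [2, 4, 7] / [5];  Q = [1, 2, 4, 8] / [3, 6, 7] / [5]
  Insert 9 (step 9): P = [1, 3, 6, 8, 9] / [2, 4, 7] / [5];  Q = [1, 2, 4, 8, 9] / [3, 6, 7] / [5]
Final shape: (5, 3, 1).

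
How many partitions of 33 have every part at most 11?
p(33, parts ≤ 11) = 6751

Use the recurrence p(n, m) = p(n, m−1) + p(n−m, m): either the largest part is < m (count p(n, m−1)) or the largest part is exactly m (remove one copy of m, count p(n−m, m)). With p(0, ·) = 1 this gives p(33, parts ≤ 11) = 6751. (By conjugating Young diagrams, this also counts partitions of 33 into at most 11 parts.)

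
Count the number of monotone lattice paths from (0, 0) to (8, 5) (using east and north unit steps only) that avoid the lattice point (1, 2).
Number of paths = 927

Total paths from (0, 0) to (8, 5): C(13, 8) = 1287. Paths through (1, 2): (paths (0, 0) → (1, 2)) × (paths (1, 2) → (8, 5)) = C(3, 1) · C(10, 7) = 3 · 120 = 360. Avoidance count = 1287 − 360 = 927.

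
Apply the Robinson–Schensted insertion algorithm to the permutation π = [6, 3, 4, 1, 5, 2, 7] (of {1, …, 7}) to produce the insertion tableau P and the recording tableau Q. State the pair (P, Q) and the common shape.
P = [1, 2, 5, 7] / [3, 4] / [6];  Q = [1, 3, 5, 7] / [2, 6] / [4];  common shape = (4, 2, 1)

Row-insert the values π_1, π_2, … into P one at a time, bumping the leftmost entry strictly greater than the inserted value down to the next row. The recording tableau Q records, in position (i, j), the step at which that cell was added to P.
  Insert 6 (step 1): P = [6];  Q = [1]
  Insert 3 (step 2): P = [3] / [6];  Q = [1] / [2]
  Insert 4 (step 3): P = [3, 4] / [6];  Q = [1, 3] / [2]
  Insert 1 (step 4): P = [1, 4] / [3] / [6];  Q = [1, 3] / [2] / [4]
  Insert 5 (step 5): P = [1, 4, 5] / [3] / [6];  Q = [1, 3, 5] / [2] / [4]
  Insert 2 (step 6): P = [1, 2, 5] / [3, 4] / [6];  Q = [1, 3, 5] / [2, 6] / [4]
  Insert 7 (step 7): P = [1, 2, 5, 7] / [3, 4] / [6];  Q = [1, 3, 5, 7] / [2, 6] / [4]
Final shape: (4, 2, 1).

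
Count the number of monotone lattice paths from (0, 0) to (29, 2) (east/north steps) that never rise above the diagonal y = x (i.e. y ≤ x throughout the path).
Number of paths = 434

By the reflection principle (André's argument), the number of monotone paths to (29, 2) with n ≤ m that never go above y = x is C(31, 29) − C(31, 30) = 465 − 31 = 434.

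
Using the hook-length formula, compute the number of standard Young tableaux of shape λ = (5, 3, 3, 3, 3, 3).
# SYT of shape (5, 3, 3, 3, 3, 3) = 7759752

Hook-length formula: f^λ = n! / Π hook(c), product over all cells c of the Young diagram. For λ = (5, 3, 3, 3, 3, 3), n = 20 boxes. Hook lengths by row (left-to-right, top-to-bottom): [10, 9, 8, 2, 1]; [7, 6, 5]; [6, 5, 4]; [5, 4, 3]; [4, 3, 2]; [3, 2, 1]. Product of hooks = 313528320000. So f^λ = 20! / 313528320000 = 2432902008176640000 / 313528320000 = 7759752.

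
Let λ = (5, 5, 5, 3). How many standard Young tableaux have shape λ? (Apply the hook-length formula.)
# SYT of shape (5, 5, 5, 3) = 875160

Hook-length formula: f^λ = n! / Π hook(c), product over all cells c of the Young diagram. For λ = (5, 5, 5, 3), n = 18 boxes. Hook lengths by row (left-to-right, top-to-bottom): [8, 7, 6, 4, 3]; [7, 6, 5, 3, 2]; [6, 5, 4, 2, 1]; [3, 2, 1]. Product of hooks = 7315660800. So f^λ = 18! / 7315660800 = 6402373705728000 / 7315660800 = 875160.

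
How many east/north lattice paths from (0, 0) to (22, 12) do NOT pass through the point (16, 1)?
Number of paths = 548143648

Total paths from (0, 0) to (22, 12): C(34, 22) = 548354040. Paths through (16, 1): (paths (0, 0) → (16, 1)) × (paths (16, 1) → (22, 12)) = C(17, 16) · C(17, 6) = 17 · 12376 = 210392. Avoidance count = 548354040 − 210392 = 548143648.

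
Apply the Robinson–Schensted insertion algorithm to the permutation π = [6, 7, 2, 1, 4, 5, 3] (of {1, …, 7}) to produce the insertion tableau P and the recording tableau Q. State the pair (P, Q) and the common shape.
P = [1, 3, 5] / [2, 4] / [6, 7];  Q = [1, 2, 6] / [3, 5] / [4, 7];  common shape = (3, 2, 2)

Row-insert the values π_1, π_2, … into P one at a time, bumping the leftmost entry strictly greater than the inserted value down to the next row. The recording tableau Q records, in position (i, j), the step at which that cell was added to P.
  Insert 6 (step 1): P = [6];  Q = [1]
  Insert 7 (step 2): P = [6, 7];  Q = [1, 2]
  Insert 2 (step 3): P = [2, 7] / [6];  Q = [1, 2] / [3]
  Insert 1 (step 4): P = [1, 7] / [2] / [6];  Q = [1, 2] / [3] / [4]
  Insert 4 (step 5): P = [1, 4] / [2, 7] / [6];  Q = [1, 2] / [3, 5] / [4]
  Insert 5 (step 6): P = [1, 4, 5] / [2, 7] / [6];  Q = [1, 2, 6] / [3, 5] / [4]
  Insert 3 (step 7): P = [1, 3, 5] / [2, 4] / [6, 7];  Q = [1, 2, 6] / [3, 5] / [4, 7]
Final shape: (3, 2, 2).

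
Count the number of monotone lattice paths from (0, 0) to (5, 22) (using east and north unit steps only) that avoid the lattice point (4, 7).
Number of paths = 75450

Total paths from (0, 0) to (5, 22): C(27, 5) = 80730. Paths through (4, 7): (paths (0, 0) → (4, 7)) × (paths (4, 7) → (5, 22)) = C(11, 4) · C(16, 1) = 330 · 16 = 5280. Avoidance count = 80730 − 5280 = 75450.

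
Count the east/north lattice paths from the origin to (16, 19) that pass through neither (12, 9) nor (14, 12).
Number of paths = 3523842620

Inclusion–exclusion. Total paths: C(35, 16) = 4059928950. Through P₁: C(21, 12)·C(14, 4) = 294223930. Through P₂: C(26, 14)·C(9, 2) = 347677200. Since P₁ is strictly southwest of P₂, a monotone path through both must visit P₁ then P₂; paths through both = C(21, 12)·C(5, 2)·C(9, 2) = 105814800. Avoid both = 4059928950 − 294223930 − 347677200 + 105814800 = 3523842620.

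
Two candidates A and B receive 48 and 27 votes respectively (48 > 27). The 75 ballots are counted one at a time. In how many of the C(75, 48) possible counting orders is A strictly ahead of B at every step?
Strict-lead orderings = 51389947776108463004

Total orderings of the 75 votes with 48 for A: C(75, 48) = 183535527771815939300. By the Bertrand ballot formula (Cycle Lemma / reflection principle), the number of orderings in which A is strictly ahead of B throughout is (p − q)/(p + q) · C(p + q, p) = (48 − 27)/(48 + 27) · 183535527771815939300 = 51389947776108463004.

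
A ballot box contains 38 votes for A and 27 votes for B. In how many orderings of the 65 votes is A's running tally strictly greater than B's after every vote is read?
Strict-lead orderings = 245079125348117984

Total orderings of the 65 votes with 38 for A: C(65, 38) = 1448194831602515360. By the Bertrand ballot formula (Cycle Lemma / reflection principle), the number of orderings in which A is strictly ahead of B throughout is (p − q)/(p + q) · C(p + q, p) = (38 − 27)/(38 + 27) · 1448194831602515360 = 245079125348117984.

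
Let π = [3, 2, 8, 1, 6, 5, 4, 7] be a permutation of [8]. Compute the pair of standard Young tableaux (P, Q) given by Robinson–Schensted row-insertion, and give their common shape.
P = [1, 4, 7] / [2, 5] / [3, 6] / [8];  Q = [1, 3, 8] / [2, 5] / [4, 6] / [7];  common shape = (3, 2, 2, 1)

Row-insert the values π_1, π_2, … into P one at a time, bumping the leftmost entry strictly greater than the inserted value down to the next row. The recording tableau Q records, in position (i, j), the step at which that cell was added to P.
  Insert 3 (step 1): P = [3];  Q = [1]
  Insert 2 (step 2): P = [2] / [3];  Q = [1] / [2]
  Insert 8 (step 3): P = [2, 8] / [3];  Q = [1, 3] / [2]
  Insert 1 (step 4): P = [1, 8] / [2] / [3];  Q = [1, 3] / [2] / [4]
  Insert 6 (step 5): P = [1, 6] / [2, 8] / [3];  Q = [1, 3] / [2, 5] / [4]
  Insert 5 (step 6): P = [1, 5] / [2, 6] / [3, 8];  Q = [1, 3] / [2, 5] / [4, 6]
  Insert 4 (step 7): P = [1, 4] / [2, 5] / [3, 6] / [8];  Q = [1, 3] / [2, 5] / [4, 6] / [7]
  Insert 7 (step 8): P = [1, 4, 7] / [2, 5] / [3, 6] / [8];  Q = [1, 3, 8] / [2, 5] / [4, 6] / [7]
Final shape: (3, 2, 2, 1).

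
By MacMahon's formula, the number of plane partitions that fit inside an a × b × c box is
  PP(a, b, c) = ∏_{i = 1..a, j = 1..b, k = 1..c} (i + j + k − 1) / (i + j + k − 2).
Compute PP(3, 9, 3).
PP(3, 9, 3) = 572572

Evaluate the triple product over i = 1..3, j = 1..9, k = 1..3. The factors are (2/1) · (3/2) · (4/3) · (3/2) · (4/3) · (5/4) · (4/3) · (5/4) · … (81 factors total). The numerators and denominators telescope so the product is an integer; carrying out the multiplication exactly gives PP(3, 9, 3) = 572572.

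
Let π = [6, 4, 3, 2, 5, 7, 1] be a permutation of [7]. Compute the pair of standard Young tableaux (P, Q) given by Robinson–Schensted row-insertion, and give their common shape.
P = [1, 5, 7] / [2] / [3] / [4] / [6];  Q = [1, 5, 6] / [2] / [3] / [4] / [7];  common shape = (3, 1, 1, 1, 1)

Row-insert the values π_1, π_2, … into P one at a time, bumping the leftmost entry strictly greater than the inserted value down to the next row. The recording tableau Q records, in position (i, j), the step at which that cell was added to P.
  Insert 6 (step 1): P = [6];  Q = [1]
  Insert 4 (step 2): P = [4] / [6];  Q = [1] / [2]
  Insert 3 (step 3): P = [3] / [4] / [6];  Q = [1] / [2] / [3]
  Insert 2 (step 4): P = [2] / [3] / [4] / [6];  Q = [1] / [2] / [3] / [4]
  Insert 5 (step 5): P = [2, 5] / [3] / [4] / [6];  Q = [1, 5] / [2] / [3] / [4]
  Insert 7 (step 6): P = [2, 5, 7] / [3] / [4] / [6];  Q = [1, 5, 6] / [2] / [3] / [4]
  Insert 1 (step 7): P = [1, 5, 7] / [2] / [3] / [4] / [6];  Q = [1, 5, 6] / [2] / [3] / [4] / [7]
Final shape: (3, 1, 1, 1, 1).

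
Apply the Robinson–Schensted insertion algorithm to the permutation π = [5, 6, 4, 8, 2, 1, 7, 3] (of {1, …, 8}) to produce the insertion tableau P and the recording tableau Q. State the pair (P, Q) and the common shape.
P = [1, 3, 7] / [2, 6] / [4, 8] / [5];  Q = [1, 2, 4] / [3, 7] / [5, 8] / [6];  common shape = (3, 2, 2, 1)

Row-insert the values π_1, π_2, … into P one at a time, bumping the leftmost entry strictly greater than the inserted value down to the next row. The recording tableau Q records, in position (i, j), the step at which that cell was added to P.
  Insert 5 (step 1): P = [5];  Q = [1]
  Insert 6 (step 2): P = [5, 6];  Q = [1, 2]
  Insert 4 (step 3): P = [4, 6] / [5];  Q = [1, 2] / [3]
  Insert 8 (step 4): P = [4, 6, 8] / [5];  Q = [1, 2, 4] / [3]
  Insert 2 (step 5): P = [2, 6, 8] / [4] / [5];  Q = [1, 2, 4] / [3] / [5]
  Insert 1 (step 6): P = [1, 6, 8] / [2] / [4] / [5];  Q = [1, 2, 4] / [3] / [5] / [6]
  Insert 7 (step 7): P = [1, 6, 7] / [2, 8] / [4] / [5];  Q = [1, 2, 4] / [3, 7] / [5] / [6]
  Insert 3 (step 8): P = [1, 3, 7] / [2, 6] / [4, 8] / [5];  Q = [1, 2, 4] / [3, 7] / [5, 8] / [6]
Final shape: (3, 2, 2, 1).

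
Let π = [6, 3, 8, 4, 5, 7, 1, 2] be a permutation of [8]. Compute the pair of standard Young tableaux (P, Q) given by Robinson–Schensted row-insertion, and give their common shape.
P = [1, 2, 5, 7] / [3, 4] / [6, 8];  Q = [1, 3, 5, 6] / [2, 4] / [7, 8];  common shape = (4, 2, 2)

Row-insert the values π_1, π_2, … into P one at a time, bumping the leftmost entry strictly greater than the inserted value down to the next row. The recording tableau Q records, in position (i, j), the step at which that cell was added to P.
  Insert 6 (step 1): P = [6];  Q = [1]
  Insert 3 (step 2): P = [3] / [6];  Q = [1] / [2]
  Insert 8 (step 3): P = [3, 8] / [6];  Q = [1, 3] / [2]
  Insert 4 (step 4): P = [3, 4] / [6, 8];  Q = [1, 3] / [2, 4]
  Insert 5 (step 5): P = [3, 4, 5] / [6, 8];  Q = [1, 3, 5] / [2, 4]
  Insert 7 (step 6): P = [3, 4, 5, 7] / [6, 8];  Q = [1, 3, 5, 6] / [2, 4]
  Insert 1 (step 7): P = [1, 4, 5, 7] / [3, 8] / [6];  Q = [1, 3, 5, 6] / [2, 4] / [7]
  Insert 2 (step 8): P = [1, 2, 5, 7] / [3, 4] / [6, 8];  Q = [1, 3, 5, 6] / [2, 4] / [7, 8]
Final shape: (4, 2, 2).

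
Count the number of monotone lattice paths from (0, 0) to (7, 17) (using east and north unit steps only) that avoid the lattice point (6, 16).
Number of paths = 196878

Total paths from (0, 0) to (7, 17): C(24, 7) = 346104. Paths through (6, 16): (paths (0, 0) → (6, 16)) × (paths (6, 16) → (7, 17)) = C(22, 6) · C(2, 1) = 74613 · 2 = 149226. Avoidance count = 346104 − 149226 = 196878.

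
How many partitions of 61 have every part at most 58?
p(61, parts ≤ 58) = 1121501

Use the recurrence p(n, m) = p(n, m−1) + p(n−m, m): either the largest part is < m (count p(n, m−1)) or the largest part is exactly m (remove one copy of m, count p(n−m, m)). With p(0, ·) = 1 this gives p(61, parts ≤ 58) = 1121501. (By conjugating Young diagrams, this also counts partitions of 61 into at most 58 parts.)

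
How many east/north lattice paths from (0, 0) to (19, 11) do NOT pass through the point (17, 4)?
Number of paths = 54411840

Total paths from (0, 0) to (19, 11): C(30, 19) = 54627300. Paths through (17, 4): (paths (0, 0) → (17, 4)) × (paths (17, 4) → (19, 11)) = C(21, 17) · C(9, 2) = 5985 · 36 = 215460. Avoidance count = 54627300 − 215460 = 54411840.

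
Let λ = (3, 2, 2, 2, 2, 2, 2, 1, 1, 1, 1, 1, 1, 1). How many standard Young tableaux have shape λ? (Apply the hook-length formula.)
# SYT of shape (3, 2, 2, 2, 2, 2, 2, 1, 1, 1, 1, 1, 1, 1) = 1119195

Hook-length formula: f^λ = n! / Π hook(c), product over all cells c of the Young diagram. For λ = (3, 2, 2, 2, 2, 2, 2, 1, 1, 1, 1, 1, 1, 1), n = 22 boxes. Hook lengths by row (left-to-right, top-to-bottom): [16, 8, 1]; [14, 6]; [13, 5]; [12, 4]; [11, 3]; [10, 2]; [9, 1]; [7]; [6]; [5]; [4]; [3]; [2]; [1]. Product of hooks = 1004293914624000. So f^λ = 22! / 1004293914624000 = 1124000727777607680000 / 1004293914624000 = 1119195.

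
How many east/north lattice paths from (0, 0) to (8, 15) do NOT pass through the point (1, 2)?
Number of paths = 257754

Total paths from (0, 0) to (8, 15): C(23, 8) = 490314. Paths through (1, 2): (paths (0, 0) → (1, 2)) × (paths (1, 2) → (8, 15)) = C(3, 1) · C(20, 7) = 3 · 77520 = 232560. Avoidance count = 490314 − 232560 = 257754.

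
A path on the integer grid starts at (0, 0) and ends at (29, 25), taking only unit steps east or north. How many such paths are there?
Number of paths = 1683191473897752

A monotone lattice path from (0, 0) to (29, 25) consists of 29 east steps and 25 north steps in some order, so it is determined by which 29 of the 54 steps are east. The count is C(54, 29) = 1683191473897752.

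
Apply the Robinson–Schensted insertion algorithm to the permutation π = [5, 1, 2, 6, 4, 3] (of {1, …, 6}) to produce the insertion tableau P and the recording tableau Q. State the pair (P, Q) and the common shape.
P = [1, 2, 3] / [4, 6] / [5];  Q = [1, 3, 4] / [2, 5] / [6];  common shape = (3, 2, 1)

Row-insert the values π_1, π_2, … into P one at a time, bumping the leftmost entry strictly greater than the inserted value down to the next row. The recording tableau Q records, in position (i, j), the step at which that cell was added to P.
  Insert 5 (step 1): P = [5];  Q = [1]
  Insert 1 (step 2): P = [1] / [5];  Q = [1] / [2]
  Insert 2 (step 3): P = [1, 2] / [5];  Q = [1, 3] / [2]
  Insert 6 (step 4): P = [1, 2, 6] / [5];  Q = [1, 3, 4] / [2]
  Insert 4 (step 5): P = [1, 2, 4] / [5, 6];  Q = [1, 3, 4] / [2, 5]
  Insert 3 (step 6): P = [1, 2, 3] / [4, 6] / [5];  Q = [1, 3, 4] / [2, 5] / [6]
Final shape: (3, 2, 1).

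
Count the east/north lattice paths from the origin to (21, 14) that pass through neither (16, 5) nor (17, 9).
Number of paths = 1898347272

Inclusion–exclusion. Total paths: C(35, 21) = 2319959400. Through P₁: C(21, 16)·C(14, 5) = 40738698. Through P₂: C(26, 17)·C(9, 4) = 393693300. Since P₁ is strictly southwest of P₂, a monotone path through both must visit P₁ then P₂; paths through both = C(21, 16)·C(5, 1)·C(9, 4) = 12819870. Avoid both = 2319959400 − 40738698 − 393693300 + 12819870 = 1898347272.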